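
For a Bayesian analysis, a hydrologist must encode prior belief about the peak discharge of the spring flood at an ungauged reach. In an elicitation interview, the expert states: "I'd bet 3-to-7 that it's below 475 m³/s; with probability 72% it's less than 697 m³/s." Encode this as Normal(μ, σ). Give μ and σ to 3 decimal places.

μ = 580.141, σ = 200.498

The p-quantile of Normal(μ,σ) is μ + z_p·σ, with z_{0.3} = -0.5244 and z_{0.72} = 0.5828.
Eliminate σ: μ = (z₂·x₁ − z₁·x₂)/(z₂ − z₁) = (0.5828·475 − (-0.5244)·697)/1.107 = 580.141.
Then σ = (x₂ − x₁)/(z₂ − z₁) = (697 − 475)/1.107 = 200.498.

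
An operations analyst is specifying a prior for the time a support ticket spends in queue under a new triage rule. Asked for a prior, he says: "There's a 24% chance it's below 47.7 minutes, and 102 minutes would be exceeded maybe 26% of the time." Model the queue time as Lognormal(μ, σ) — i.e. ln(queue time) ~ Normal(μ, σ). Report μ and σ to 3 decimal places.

If T ~ Lognormal(μ,σ) then ln T ~ Normal(μ,σ), so the p-quantile of ln T is μ + z_p·σ.
ln(47.7) = 3.865 and ln(102) = 4.625; z_{0.24} = -0.7063, z_{0.74} = 0.6433.
σ = (4.625 − 3.865)/(0.6433 − (-0.7063)) = 0.563.
μ = 3.865 − (-0.7063)·0.563 = 4.263.

μ ≈ 4.263, σ ≈ 0.563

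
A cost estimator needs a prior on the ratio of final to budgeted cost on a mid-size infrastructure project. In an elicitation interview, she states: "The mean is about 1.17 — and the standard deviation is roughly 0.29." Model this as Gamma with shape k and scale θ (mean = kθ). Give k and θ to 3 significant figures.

For Gamma(k, scale θ): mean = kθ, variance = kθ², so CV = 1/√k.
CV = SD/mean = 0.29/1.17 = 0.2479, hence k = 1/CV² = 16.3.
Then θ = mean/k = 1.17/16.3 = 0.0719.

k ≈ 16.3, θ ≈ 0.0719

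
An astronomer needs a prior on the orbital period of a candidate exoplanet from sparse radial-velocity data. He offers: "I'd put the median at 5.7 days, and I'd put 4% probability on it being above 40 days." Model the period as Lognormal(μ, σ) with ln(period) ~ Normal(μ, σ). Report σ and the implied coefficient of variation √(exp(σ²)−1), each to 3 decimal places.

σ ≈ 1.113, CV ≈ 1.566

If T ~ Lognormal(μ,σ) then ln T ~ Normal(μ,σ), so the p-quantile of ln T is μ + z_p·σ.
ln(5.7) = 1.74 and ln(40) = 3.689; z_{0.5} = 0, z_{0.96} = 1.751.
σ = (3.689 − 1.74)/(1.751 − (0)) = 1.113.
μ = 1.74 − (0)·1.113 = 1.740.
CV = √(exp(σ²)−1) = √(exp(1.2386)−1) = 1.566.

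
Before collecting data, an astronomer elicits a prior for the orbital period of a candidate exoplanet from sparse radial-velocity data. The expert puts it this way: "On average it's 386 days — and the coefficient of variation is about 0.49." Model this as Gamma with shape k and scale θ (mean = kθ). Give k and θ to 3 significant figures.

For Gamma(k, scale θ): mean = kθ, variance = kθ², so CV = 1/√k.
CV = 0.49, hence k = 1/CV² = 4.16.
Then θ = mean/k = 386/4.16 = 92.7.

k ≈ 4.16, θ ≈ 92.7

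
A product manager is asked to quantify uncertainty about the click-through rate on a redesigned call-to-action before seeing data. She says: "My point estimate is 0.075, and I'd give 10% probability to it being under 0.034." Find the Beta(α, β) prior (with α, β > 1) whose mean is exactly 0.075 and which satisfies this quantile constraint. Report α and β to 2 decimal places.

α ≈ 4.06, β ≈ 50.05

With mean 0.075 fixed, write α = 0.075s, β = 0.925s where s = α+β.
Need P(θ < 0.034) = 0.1 under Beta(0.075s, 0.925s). Normal approximation: (q−m)/√(m(1−m)/s) ≈ z_{0.1} = -1.28, so s ≈ 0.075·0.925·(-1.28)²/(0.034−0.075)² = 67.8.
At s = 67.8: P(θ<0.034) ≈ 0.071. Adjusting to match 0.1 gives s ≈ 54.10.
So α = 0.075·54.10 ≈ 4.06, β = 0.925·54.10 ≈ 50.05.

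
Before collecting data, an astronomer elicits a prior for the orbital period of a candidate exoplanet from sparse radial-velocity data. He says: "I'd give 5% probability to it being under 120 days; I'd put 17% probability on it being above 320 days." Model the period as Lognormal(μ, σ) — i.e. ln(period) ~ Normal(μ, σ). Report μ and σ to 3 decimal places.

If T ~ Lognormal(μ,σ) then ln T ~ Normal(μ,σ), so the p-quantile of ln T is μ + z_p·σ.
ln(120) = 4.787 and ln(320) = 5.768; z_{0.05} = -1.645, z_{0.83} = 0.9542.
σ = (5.768 − 4.787)/(0.9542 − (-1.645)) = 0.377.
μ = 4.787 − (-1.645)·0.377 = 5.408.

μ ≈ 5.408, σ ≈ 0.377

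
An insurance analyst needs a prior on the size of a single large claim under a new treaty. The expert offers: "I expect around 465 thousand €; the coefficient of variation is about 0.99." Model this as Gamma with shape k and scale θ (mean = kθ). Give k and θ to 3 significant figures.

k ≈ 1.02, θ ≈ 456

For Gamma(k, scale θ): mean = kθ, variance = kθ², so CV = 1/√k.
CV = 0.99, hence k = 1/CV² = 1.02.
Then θ = mean/k = 465/1.02 = 456.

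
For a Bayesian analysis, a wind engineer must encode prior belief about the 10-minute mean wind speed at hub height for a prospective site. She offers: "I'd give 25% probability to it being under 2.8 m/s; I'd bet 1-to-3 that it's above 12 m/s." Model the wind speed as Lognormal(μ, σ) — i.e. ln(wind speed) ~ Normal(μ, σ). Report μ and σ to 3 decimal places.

μ ≈ 1.757, σ ≈ 1.079

If T ~ Lognormal(μ,σ) then ln T ~ Normal(μ,σ), so the p-quantile of ln T is μ + z_p·σ.
ln(2.8) = 1.03 and ln(12) = 2.485; z_{0.25} = -0.6745, z_{0.75} = 0.6745.
σ = (2.485 − 1.03)/(0.6745 − (-0.6745)) = 1.079.
μ = 1.03 − (-0.6745)·1.079 = 1.757.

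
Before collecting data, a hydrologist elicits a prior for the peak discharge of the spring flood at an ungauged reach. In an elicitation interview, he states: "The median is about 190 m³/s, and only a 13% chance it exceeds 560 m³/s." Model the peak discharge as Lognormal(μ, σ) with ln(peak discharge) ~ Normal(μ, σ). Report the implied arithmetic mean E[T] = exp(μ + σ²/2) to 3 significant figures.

If T ~ Lognormal(μ,σ) then ln T ~ Normal(μ,σ), so the p-quantile of ln T is μ + z_p·σ.
ln(190) = 5.247 and ln(560) = 6.328; z_{0.5} = 0, z_{0.87} = 1.126.
σ = (6.328 − 5.247)/(1.126 − (0)) = 0.960.
μ = 5.247 − (0)·0.960 = 5.247.
E[T] = exp(μ + σ²/2) = exp(5.247 + 0.4604) = 301 m³/s.

E[T] ≈ 301 m³/s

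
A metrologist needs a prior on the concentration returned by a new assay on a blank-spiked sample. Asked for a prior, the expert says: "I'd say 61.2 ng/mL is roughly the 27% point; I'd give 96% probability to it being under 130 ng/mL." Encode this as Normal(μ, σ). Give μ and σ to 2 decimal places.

For Normal(μ,σ), the p-quantile is μ + z_p·σ. Here z_{0.27} = -0.6128, z_{0.96} = 1.751.
So 61.2 = μ − 0.6128σ and 130 = μ + 1.751σ.
Subtracting: σ = (130 − 61.2)/(1.751 − (-0.6128)) = 29.11.
Then μ = 61.2 − (-0.6128)·29.11 = 79.04.

μ = 79.04, σ = 29.11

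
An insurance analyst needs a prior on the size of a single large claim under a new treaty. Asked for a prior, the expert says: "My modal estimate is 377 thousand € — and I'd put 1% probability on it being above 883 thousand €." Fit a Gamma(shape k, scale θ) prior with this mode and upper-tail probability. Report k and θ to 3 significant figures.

Gamma(k,θ) with k>1 has mode (k−1)θ, so θ = 377/(k−1).
Need P(X < 883) = 0.99 with θ tied to k this way. Start at k = 2, θ = 377: P(X<883) ≈ 0.679.
Too low — raise k to concentrate. Iterating converges to k ≈ 7.57.
Then θ = 377/(7.57−1) ≈ 57.4.

k ≈ 7.57, θ ≈ 57.4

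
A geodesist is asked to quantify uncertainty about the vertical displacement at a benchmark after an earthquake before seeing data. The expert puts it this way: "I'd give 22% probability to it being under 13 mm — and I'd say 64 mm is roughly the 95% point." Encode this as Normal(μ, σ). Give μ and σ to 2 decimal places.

μ = 29.29, σ = 21.10

For Normal(μ,σ), the p-quantile is μ + z_p·σ. Here z_{0.22} = -0.7722, z_{0.95} = 1.645.
So 13 = μ − 0.7722σ and 64 = μ + 1.645σ.
Subtracting: σ = (64 − 13)/(1.645 − (-0.7722)) = 21.10.
Then μ = 13 − (-0.7722)·21.10 = 29.29.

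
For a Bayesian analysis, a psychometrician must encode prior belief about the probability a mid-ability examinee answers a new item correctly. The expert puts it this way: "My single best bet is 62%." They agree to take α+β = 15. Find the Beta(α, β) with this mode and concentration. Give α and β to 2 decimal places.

For α,β > 1 the Beta mode is (α−1)/(α+β−2). With α+β = 15, the mode is (α−1)/13.
Set (α−1)/13 = 0.62 → α = 1 + 0.62·13 = 9.06.
β = 15 − α = 5.94.

α = 9.06, β = 5.94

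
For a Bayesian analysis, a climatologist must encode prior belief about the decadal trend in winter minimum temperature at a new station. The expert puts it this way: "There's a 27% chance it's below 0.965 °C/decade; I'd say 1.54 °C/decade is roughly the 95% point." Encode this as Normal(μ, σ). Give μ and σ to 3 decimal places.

The p-quantile of Normal(μ,σ) is μ + z_p·σ, with z_{0.27} = -0.6128 and z_{0.95} = 1.645.
Eliminate σ: μ = (z₂·x₁ − z₁·x₂)/(z₂ − z₁) = (1.645·0.965 − (-0.6128)·1.54)/2.258 = 1.121.
Then σ = (x₂ − x₁)/(z₂ − z₁) = (1.54 − 0.965)/2.258 = 0.255.

μ = 1.121, σ = 0.255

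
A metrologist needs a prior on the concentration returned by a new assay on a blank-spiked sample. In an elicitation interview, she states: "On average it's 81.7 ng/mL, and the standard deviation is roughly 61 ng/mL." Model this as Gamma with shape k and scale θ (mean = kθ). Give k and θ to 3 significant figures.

k ≈ 1.79, θ ≈ 45.5

For Gamma(k, scale θ): mean = kθ, variance = kθ², so CV = 1/√k.
CV = SD/mean = 61/81.7 = 0.7466, hence k = 1/CV² = 1.79.
Then θ = mean/k = 81.7/1.79 = 45.5.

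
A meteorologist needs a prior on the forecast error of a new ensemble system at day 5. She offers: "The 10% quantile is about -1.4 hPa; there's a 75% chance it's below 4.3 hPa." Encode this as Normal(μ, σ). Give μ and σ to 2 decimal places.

The p-quantile of Normal(μ,σ) is μ + z_p·σ, with z_{0.1} = -1.282 and z_{0.75} = 0.6745.
Eliminate σ: μ = (z₂·x₁ − z₁·x₂)/(z₂ − z₁) = (0.6745·-1.4 − (-1.282)·4.3)/1.956 = 2.33.
Then σ = (x₂ − x₁)/(z₂ − z₁) = (4.3 − -1.4)/1.956 = 2.91.

μ = 2.33, σ = 2.91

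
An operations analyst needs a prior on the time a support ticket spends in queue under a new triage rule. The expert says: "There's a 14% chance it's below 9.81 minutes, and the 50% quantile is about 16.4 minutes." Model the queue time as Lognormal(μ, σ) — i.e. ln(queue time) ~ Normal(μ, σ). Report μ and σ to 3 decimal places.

μ ≈ 2.797, σ ≈ 0.476

If T ~ Lognormal(μ,σ) then ln T ~ Normal(μ,σ), so the p-quantile of ln T is μ + z_p·σ.
ln(9.81) = 2.283 and ln(16.4) = 2.797; z_{0.14} = -1.08, z_{0.5} = 0.
σ = (2.797 − 2.283)/(0 − (-1.08)) = 0.476.
μ = 2.283 − (-1.08)·0.476 = 2.797.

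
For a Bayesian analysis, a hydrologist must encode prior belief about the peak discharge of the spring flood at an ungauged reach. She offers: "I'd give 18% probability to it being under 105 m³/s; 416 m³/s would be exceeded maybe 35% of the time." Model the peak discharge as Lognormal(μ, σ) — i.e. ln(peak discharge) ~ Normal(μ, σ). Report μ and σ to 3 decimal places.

μ ≈ 5.623, σ ≈ 1.058

If T ~ Lognormal(μ,σ) then ln T ~ Normal(μ,σ), so the p-quantile of ln T is μ + z_p·σ.
ln(105) = 4.654 and ln(416) = 6.031; z_{0.18} = -0.9154, z_{0.65} = 0.3853.
σ = (6.031 − 4.654)/(0.3853 − (-0.9154)) = 1.058.
μ = 4.654 − (-0.9154)·1.058 = 5.623.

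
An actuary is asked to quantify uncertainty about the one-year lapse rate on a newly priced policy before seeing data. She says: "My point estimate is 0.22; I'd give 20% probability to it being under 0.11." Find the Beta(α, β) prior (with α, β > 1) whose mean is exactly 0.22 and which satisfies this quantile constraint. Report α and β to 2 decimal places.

α ≈ 2.27, β ≈ 8.04

With mean 0.22 fixed, write α = 0.22s, β = 0.78s where s = α+β.
Need P(θ < 0.11) = 0.2 under Beta(0.22s, 0.78s). Normal approximation: (q−m)/√(m(1−m)/s) ≈ z_{0.2} = -0.842, so s ≈ 0.22·0.78·(-0.842)²/(0.11−0.22)² = 10.0.
At s = 10.0: P(θ<0.11) ≈ 0.204. Adjusting to match 0.2 gives s ≈ 10.31.
So α = 0.22·10.31 ≈ 2.27, β = 0.78·10.31 ≈ 8.04.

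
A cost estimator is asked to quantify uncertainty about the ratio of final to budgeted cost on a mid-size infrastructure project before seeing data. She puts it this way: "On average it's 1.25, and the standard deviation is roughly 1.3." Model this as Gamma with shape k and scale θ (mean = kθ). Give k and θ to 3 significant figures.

For Gamma(k, scale θ): mean = kθ, variance = kθ², so CV = 1/√k.
CV = SD/mean = 1.3/1.25 = 1.04, hence k = 1/CV² = 0.925.
Then θ = mean/k = 1.25/0.925 = 1.35.

k ≈ 0.925, θ ≈ 1.35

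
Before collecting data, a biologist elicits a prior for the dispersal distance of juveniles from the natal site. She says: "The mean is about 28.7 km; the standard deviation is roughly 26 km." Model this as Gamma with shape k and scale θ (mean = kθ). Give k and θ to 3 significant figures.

For Gamma(k, scale θ): mean = kθ, variance = kθ², so CV = 1/√k.
CV = SD/mean = 26/28.7 = 0.9059, hence k = 1/CV² = 1.22.
Then θ = mean/k = 28.7/1.22 = 23.6.

k ≈ 1.22, θ ≈ 23.6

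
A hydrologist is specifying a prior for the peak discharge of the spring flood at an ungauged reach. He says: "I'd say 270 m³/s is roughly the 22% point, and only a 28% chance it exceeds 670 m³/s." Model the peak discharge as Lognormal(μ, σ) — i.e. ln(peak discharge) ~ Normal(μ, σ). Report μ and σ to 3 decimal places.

If T ~ Lognormal(μ,σ) then ln T ~ Normal(μ,σ), so the p-quantile of ln T is μ + z_p·σ.
ln(270) = 5.598 and ln(670) = 6.507; z_{0.22} = -0.7722, z_{0.72} = 0.5828.
σ = (6.507 − 5.598)/(0.5828 − (-0.7722)) = 0.671.
μ = 5.598 − (-0.7722)·0.671 = 6.116.

μ ≈ 6.116, σ ≈ 0.671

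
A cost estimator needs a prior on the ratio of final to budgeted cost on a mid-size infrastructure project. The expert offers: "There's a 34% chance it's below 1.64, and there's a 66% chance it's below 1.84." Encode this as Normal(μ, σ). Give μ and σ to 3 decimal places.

The p-quantile of Normal(μ,σ) is μ + z_p·σ, with z_{0.34} = -0.4125 and z_{0.66} = 0.4125.
Eliminate σ: μ = (z₂·x₁ − z₁·x₂)/(z₂ − z₁) = (0.4125·1.64 − (-0.4125)·1.84)/0.8249 = 1.740.
Then σ = (x₂ − x₁)/(z₂ − z₁) = (1.84 − 1.64)/0.8249 = 0.242.

μ = 1.740, σ = 0.242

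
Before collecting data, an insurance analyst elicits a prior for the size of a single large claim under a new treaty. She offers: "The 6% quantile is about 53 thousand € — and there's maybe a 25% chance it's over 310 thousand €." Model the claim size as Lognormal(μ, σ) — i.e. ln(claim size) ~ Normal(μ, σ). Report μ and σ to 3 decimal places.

If T ~ Lognormal(μ,σ) then ln T ~ Normal(μ,σ), so the p-quantile of ln T is μ + z_p·σ.
ln(53) = 3.97 and ln(310) = 5.737; z_{0.06} = -1.555, z_{0.75} = 0.6745.
σ = (5.737 − 3.97)/(0.6745 − (-1.555)) = 0.792.
μ = 3.97 − (-1.555)·0.792 = 5.202.

μ ≈ 5.202, σ ≈ 0.792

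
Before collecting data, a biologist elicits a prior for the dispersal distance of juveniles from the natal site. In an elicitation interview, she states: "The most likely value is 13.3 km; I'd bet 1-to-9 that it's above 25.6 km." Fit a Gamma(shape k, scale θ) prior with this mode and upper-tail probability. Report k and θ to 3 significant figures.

Gamma(k,θ) with k>1 has mode (k−1)θ, so θ = 13.3/(k−1).
Need P(X < 25.6) = 0.9 with θ tied to k this way. Start at k = 2, θ = 13.3: P(X<25.6) ≈ 0.573.
Too low — raise k to concentrate. Iterating converges to k ≈ 5.46.
Then θ = 13.3/(5.46−1) ≈ 2.98.

k ≈ 5.46, θ ≈ 2.98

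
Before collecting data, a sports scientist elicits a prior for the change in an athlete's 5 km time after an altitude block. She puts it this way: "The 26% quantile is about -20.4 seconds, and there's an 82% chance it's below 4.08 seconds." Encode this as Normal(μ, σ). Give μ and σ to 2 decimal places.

For Normal(μ,σ), the p-quantile is μ + z_p·σ. Here z_{0.26} = -0.6433, z_{0.82} = 0.9154.
So -20.4 = μ − 0.6433σ and 4.08 = μ + 0.9154σ.
Subtracting: σ = (4.08 − -20.4)/(0.9154 − (-0.6433)) = 15.71.
Then μ = -20.4 − (-0.6433)·15.71 = -10.30.

μ = -10.30, σ = 15.71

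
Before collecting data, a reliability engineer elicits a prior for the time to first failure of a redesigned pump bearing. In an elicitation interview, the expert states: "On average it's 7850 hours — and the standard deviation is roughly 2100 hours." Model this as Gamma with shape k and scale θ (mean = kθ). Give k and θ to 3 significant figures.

For Gamma(k, scale θ): mean = kθ, variance = kθ², so CV = 1/√k.
CV = SD/mean = 2100/7850 = 0.2675, hence k = 1/CV² = 14.
Then θ = mean/k = 7850/14 = 562.

k ≈ 14, θ ≈ 562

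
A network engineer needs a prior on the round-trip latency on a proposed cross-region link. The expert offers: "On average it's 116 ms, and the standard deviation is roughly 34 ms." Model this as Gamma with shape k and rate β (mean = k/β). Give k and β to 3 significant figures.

k ≈ 11.6, β ≈ 0.1

For Gamma(k, rate β): mean = k/β, variance = k/β², so CV = 1/√k.
CV = SD/mean = 34/116 = 0.2931, hence k = 1/CV² = 11.6.
Then β = k/mean = 11.6/116 = 0.1.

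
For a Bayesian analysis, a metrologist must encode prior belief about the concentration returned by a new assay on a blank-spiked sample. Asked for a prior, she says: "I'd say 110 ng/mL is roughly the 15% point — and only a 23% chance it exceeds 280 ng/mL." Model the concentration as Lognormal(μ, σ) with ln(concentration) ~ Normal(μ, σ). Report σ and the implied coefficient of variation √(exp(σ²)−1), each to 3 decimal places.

If T ~ Lognormal(μ,σ) then ln T ~ Normal(μ,σ), so the p-quantile of ln T is μ + z_p·σ.
ln(110) = 4.7 and ln(280) = 5.635; z_{0.15} = -1.036, z_{0.77} = 0.7388.
σ = (5.635 − 4.7)/(0.7388 − (-1.036)) = 0.526.
μ = 4.7 − (-1.036)·0.526 = 5.246.
CV = √(exp(σ²)−1) = √(exp(0.2770)−1) = 0.565.

σ ≈ 0.526, CV ≈ 0.565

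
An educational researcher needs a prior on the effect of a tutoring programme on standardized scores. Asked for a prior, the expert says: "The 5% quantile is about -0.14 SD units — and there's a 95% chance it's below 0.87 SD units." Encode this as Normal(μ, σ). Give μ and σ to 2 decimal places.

μ = 0.37, σ = 0.31

The p-quantile of Normal(μ,σ) is μ + z_p·σ, with z_{0.05} = -1.645 and z_{0.95} = 1.645.
Eliminate σ: μ = (z₂·x₁ − z₁·x₂)/(z₂ − z₁) = (1.645·-0.14 − (-1.645)·0.87)/3.29 = 0.37.
Then σ = (x₂ − x₁)/(z₂ − z₁) = (0.87 − -0.14)/3.29 = 0.31.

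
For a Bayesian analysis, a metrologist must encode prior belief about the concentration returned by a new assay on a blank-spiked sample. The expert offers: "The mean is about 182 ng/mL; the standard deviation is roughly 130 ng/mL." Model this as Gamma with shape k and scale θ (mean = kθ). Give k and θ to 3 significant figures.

For Gamma(k, scale θ): mean = kθ, variance = kθ², so CV = 1/√k.
CV = SD/mean = 130/182 = 0.7143, hence k = 1/CV² = 1.96.
Then θ = mean/k = 182/1.96 = 92.9.

k ≈ 1.96, θ ≈ 92.9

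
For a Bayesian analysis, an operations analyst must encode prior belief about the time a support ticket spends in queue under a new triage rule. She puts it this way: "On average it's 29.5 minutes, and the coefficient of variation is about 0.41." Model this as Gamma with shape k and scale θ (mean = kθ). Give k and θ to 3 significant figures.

k ≈ 5.95, θ ≈ 4.96

For Gamma(k, scale θ): mean = kθ, variance = kθ², so CV = 1/√k.
CV = 0.41, hence k = 1/CV² = 5.95.
Then θ = mean/k = 29.5/5.95 = 4.96.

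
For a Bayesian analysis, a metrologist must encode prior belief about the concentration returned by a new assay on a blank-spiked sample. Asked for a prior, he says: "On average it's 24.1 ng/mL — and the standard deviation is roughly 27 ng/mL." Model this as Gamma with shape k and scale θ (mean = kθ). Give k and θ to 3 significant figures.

k ≈ 0.797, θ ≈ 30.2

For Gamma(k, scale θ): mean = kθ, variance = kθ², so CV = 1/√k.
CV = SD/mean = 27/24.1 = 1.12, hence k = 1/CV² = 0.797.
Then θ = mean/k = 24.1/0.797 = 30.2.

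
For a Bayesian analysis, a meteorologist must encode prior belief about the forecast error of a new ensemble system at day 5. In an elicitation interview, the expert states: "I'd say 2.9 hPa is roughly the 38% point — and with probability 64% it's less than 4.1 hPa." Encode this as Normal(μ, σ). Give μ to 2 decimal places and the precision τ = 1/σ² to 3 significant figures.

μ = 3.45, τ = 0.306

For Normal(μ,σ), the p-quantile is μ + z_p·σ. Here z_{0.38} = -0.3055, z_{0.64} = 0.3585.
So 2.9 = μ − 0.3055σ and 4.1 = μ + 0.3585σ.
Subtracting: σ = (4.1 − 2.9)/(0.3585 − (-0.3055)) = 1.81.
Then μ = 2.9 − (-0.3055)·1.81 = 3.45.
Precision τ = 1/σ² = 1/1.807² = 0.306.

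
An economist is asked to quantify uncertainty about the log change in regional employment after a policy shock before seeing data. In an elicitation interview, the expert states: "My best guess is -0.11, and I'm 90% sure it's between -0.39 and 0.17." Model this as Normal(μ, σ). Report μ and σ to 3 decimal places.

A symmetric 90% interval runs μ ± z·σ with z = 1.645.
Half-width = 0.28, so σ = 0.28/1.645 = 0.170.
μ is the stated best guess, -0.110.

μ = -0.110, σ = 0.170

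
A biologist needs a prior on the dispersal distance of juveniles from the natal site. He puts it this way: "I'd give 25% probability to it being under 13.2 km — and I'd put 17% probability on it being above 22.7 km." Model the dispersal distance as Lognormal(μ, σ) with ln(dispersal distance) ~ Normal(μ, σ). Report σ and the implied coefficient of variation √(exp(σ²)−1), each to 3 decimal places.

σ ≈ 0.333, CV ≈ 0.342

If T ~ Lognormal(μ,σ) then ln T ~ Normal(μ,σ), so the p-quantile of ln T is μ + z_p·σ.
ln(13.2) = 2.58 and ln(22.7) = 3.122; z_{0.25} = -0.6745, z_{0.83} = 0.9542.
σ = (3.122 − 2.58)/(0.9542 − (-0.6745)) = 0.333.
μ = 2.58 − (-0.6745)·0.333 = 2.805.
CV = √(exp(σ²)−1) = √(exp(0.1108)−1) = 0.342.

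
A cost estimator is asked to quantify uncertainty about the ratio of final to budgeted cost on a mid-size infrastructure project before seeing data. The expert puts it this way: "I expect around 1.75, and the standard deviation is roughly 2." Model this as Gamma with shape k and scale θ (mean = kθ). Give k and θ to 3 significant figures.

k ≈ 0.766, θ ≈ 2.29

For Gamma(k, scale θ): mean = kθ, variance = kθ², so CV = 1/√k.
CV = SD/mean = 2/1.75 = 1.143, hence k = 1/CV² = 0.766.
Then θ = mean/k = 1.75/0.766 = 2.29.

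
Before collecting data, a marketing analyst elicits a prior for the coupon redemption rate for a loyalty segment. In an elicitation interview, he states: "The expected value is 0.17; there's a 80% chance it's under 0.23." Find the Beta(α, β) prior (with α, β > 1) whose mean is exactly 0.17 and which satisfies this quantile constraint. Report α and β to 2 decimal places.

With mean 0.17 fixed, write α = 0.17s, β = 0.83s where s = α+β.
Need P(θ < 0.23) = 0.8 under Beta(0.17s, 0.83s). Normal approximation: (q−m)/√(m(1−m)/s) ≈ z_{0.8} = 0.842, so s ≈ 0.17·0.83·(0.842)²/(0.23−0.17)² = 27.8.
At s = 27.8: P(θ<0.23) ≈ 0.811. Adjusting to match 0.8 gives s ≈ 24.64.
So α = 0.17·24.64 ≈ 4.19, β = 0.83·24.64 ≈ 20.45.

α ≈ 4.19, β ≈ 20.45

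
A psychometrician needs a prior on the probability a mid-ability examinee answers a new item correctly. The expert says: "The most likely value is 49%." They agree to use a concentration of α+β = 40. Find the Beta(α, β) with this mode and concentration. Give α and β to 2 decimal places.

α = 19.62, β = 20.38

For α,β > 1 the Beta mode is (α−1)/(α+β−2). With α+β = 40, the mode is (α−1)/38.
Set (α−1)/38 = 0.49 → α = 1 + 0.49·38 = 19.62.
β = 40 − α = 20.38.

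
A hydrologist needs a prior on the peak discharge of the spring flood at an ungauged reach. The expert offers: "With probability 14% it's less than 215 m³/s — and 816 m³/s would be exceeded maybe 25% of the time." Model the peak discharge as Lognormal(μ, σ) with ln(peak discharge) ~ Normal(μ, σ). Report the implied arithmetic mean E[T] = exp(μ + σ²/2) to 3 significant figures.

If T ~ Lognormal(μ,σ) then ln T ~ Normal(μ,σ), so the p-quantile of ln T is μ + z_p·σ.
ln(215) = 5.371 and ln(816) = 6.704; z_{0.14} = -1.08, z_{0.75} = 0.6745.
σ = (6.704 − 5.371)/(0.6745 − (-1.08)) = 0.760.
μ = 5.371 − (-1.08)·0.760 = 6.192.
E[T] = exp(μ + σ²/2) = exp(6.192 + 0.2889) = 652 m³/s.

E[T] ≈ 652 m³/s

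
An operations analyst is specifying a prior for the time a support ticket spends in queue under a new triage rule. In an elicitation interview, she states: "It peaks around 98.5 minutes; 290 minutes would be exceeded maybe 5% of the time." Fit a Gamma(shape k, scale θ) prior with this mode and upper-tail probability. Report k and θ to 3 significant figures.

Gamma(k,θ) with k>1 has mode (k−1)θ, so θ = 98.5/(k−1).
Need P(X < 290) = 0.95 with θ tied to k this way. Start at k = 2, θ = 98.5: P(X<290) ≈ 0.792.
Too low — raise k to concentrate. Iterating converges to k ≈ 3.28.
Then θ = 98.5/(3.28−1) ≈ 43.2.

k ≈ 3.28, θ ≈ 43.2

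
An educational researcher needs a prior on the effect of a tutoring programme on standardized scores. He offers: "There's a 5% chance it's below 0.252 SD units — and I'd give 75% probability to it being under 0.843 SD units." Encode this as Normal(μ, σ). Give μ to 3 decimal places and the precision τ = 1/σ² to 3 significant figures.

μ = 0.671, τ = 15.4

For Normal(μ,σ), the p-quantile is μ + z_p·σ. Here z_{0.05} = -1.645, z_{0.75} = 0.6745.
So 0.252 = μ − 1.645σ and 0.843 = μ + 0.6745σ.
Subtracting: σ = (0.843 − 0.252)/(0.6745 − (-1.645)) = 0.255.
Then μ = 0.252 − (-1.645)·0.255 = 0.671.
Precision τ = 1/σ² = 1/0.2548² = 15.4.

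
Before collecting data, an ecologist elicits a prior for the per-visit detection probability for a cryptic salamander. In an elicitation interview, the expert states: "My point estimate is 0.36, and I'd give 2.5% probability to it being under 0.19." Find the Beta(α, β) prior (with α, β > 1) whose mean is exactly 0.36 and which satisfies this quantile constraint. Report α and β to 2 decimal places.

α ≈ 9.24, β ≈ 16.43

With mean 0.36 fixed, write α = 0.36s, β = 0.64s where s = α+β.
Need P(θ < 0.19) = 0.025 under Beta(0.36s, 0.64s). Normal approximation: (q−m)/√(m(1−m)/s) ≈ z_{0.025} = -1.96, so s ≈ 0.36·0.64·(-1.96)²/(0.19−0.36)² = 30.6.
At s = 30.6: P(θ<0.19) ≈ 0.016. Adjusting to match 0.025 gives s ≈ 25.68.
So α = 0.36·25.68 ≈ 9.24, β = 0.64·25.68 ≈ 16.43.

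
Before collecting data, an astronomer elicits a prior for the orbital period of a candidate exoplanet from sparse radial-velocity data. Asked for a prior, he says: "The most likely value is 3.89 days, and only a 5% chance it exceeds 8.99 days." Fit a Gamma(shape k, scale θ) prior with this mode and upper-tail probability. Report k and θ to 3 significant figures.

k ≈ 4.9, θ ≈ 0.997

Gamma(k,θ) with k>1 has mode (k−1)θ, so θ = 3.89/(k−1).
Need P(X < 8.99) = 0.95 with θ tied to k this way. Start at k = 2, θ = 3.89: P(X<8.99) ≈ 0.672.
Too low — raise k to concentrate. Iterating converges to k ≈ 4.9.
Then θ = 3.89/(4.9−1) ≈ 0.997.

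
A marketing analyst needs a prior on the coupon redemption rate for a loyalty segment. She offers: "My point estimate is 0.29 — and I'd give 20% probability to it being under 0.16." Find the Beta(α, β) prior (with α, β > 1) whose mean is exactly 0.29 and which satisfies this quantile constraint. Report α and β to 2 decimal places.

With mean 0.29 fixed, write α = 0.29s, β = 0.71s where s = α+β.
Need P(θ < 0.16) = 0.2 under Beta(0.29s, 0.71s). Normal approximation: (q−m)/√(m(1−m)/s) ≈ z_{0.2} = -0.842, so s ≈ 0.29·0.71·(-0.842)²/(0.16−0.29)² = 8.6.
At s = 8.6: P(θ<0.16) ≈ 0.206. Adjusting to match 0.2 gives s ≈ 8.94.
So α = 0.29·8.94 ≈ 2.59, β = 0.71·8.94 ≈ 6.35.

α ≈ 2.59, β ≈ 6.35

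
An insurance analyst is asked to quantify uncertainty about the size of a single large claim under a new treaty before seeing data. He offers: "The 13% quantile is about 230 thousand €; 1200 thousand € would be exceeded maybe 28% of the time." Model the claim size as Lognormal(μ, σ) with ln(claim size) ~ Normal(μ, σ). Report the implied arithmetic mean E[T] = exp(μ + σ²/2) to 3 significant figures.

E[T] ≈ 1090 thousand €

If T ~ Lognormal(μ,σ) then ln T ~ Normal(μ,σ), so the p-quantile of ln T is μ + z_p·σ.
ln(230) = 5.438 and ln(1200) = 7.09; z_{0.13} = -1.126, z_{0.72} = 0.5828.
σ = (7.09 − 5.438)/(0.5828 − (-1.126)) = 0.967.
μ = 5.438 − (-1.126)·0.967 = 6.527.
E[T] = exp(μ + σ²/2) = exp(6.527 + 0.4671) = 1090 thousand €.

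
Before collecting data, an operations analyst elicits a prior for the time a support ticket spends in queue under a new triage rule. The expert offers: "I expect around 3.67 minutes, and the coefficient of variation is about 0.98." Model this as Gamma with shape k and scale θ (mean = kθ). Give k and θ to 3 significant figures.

k ≈ 1.04, θ ≈ 3.52

For Gamma(k, scale θ): mean = kθ, variance = kθ², so CV = 1/√k.
CV = 0.98, hence k = 1/CV² = 1.04.
Then θ = mean/k = 3.67/1.04 = 3.52.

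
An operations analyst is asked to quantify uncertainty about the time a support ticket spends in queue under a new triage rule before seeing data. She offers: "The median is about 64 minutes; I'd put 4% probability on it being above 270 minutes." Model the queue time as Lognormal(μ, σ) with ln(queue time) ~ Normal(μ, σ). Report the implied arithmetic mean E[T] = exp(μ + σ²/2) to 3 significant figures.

E[T] ≈ 89.7 minutes

If T ~ Lognormal(μ,σ) then ln T ~ Normal(μ,σ), so the p-quantile of ln T is μ + z_p·σ.
ln(64) = 4.159 and ln(270) = 5.598; z_{0.5} = 0, z_{0.96} = 1.751.
σ = (5.598 − 4.159)/(1.751 − (0)) = 0.822.
μ = 4.159 − (0)·0.822 = 4.159.
E[T] = exp(μ + σ²/2) = exp(4.159 + 0.3381) = 89.7 minutes.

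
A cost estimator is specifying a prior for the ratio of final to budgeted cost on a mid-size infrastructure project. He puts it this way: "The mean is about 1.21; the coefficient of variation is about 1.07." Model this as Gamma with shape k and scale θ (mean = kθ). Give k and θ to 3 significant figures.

k ≈ 0.873, θ ≈ 1.39

For Gamma(k, scale θ): mean = kθ, variance = kθ², so CV = 1/√k.
CV = 1.07, hence k = 1/CV² = 0.873.
Then θ = mean/k = 1.21/0.873 = 1.39.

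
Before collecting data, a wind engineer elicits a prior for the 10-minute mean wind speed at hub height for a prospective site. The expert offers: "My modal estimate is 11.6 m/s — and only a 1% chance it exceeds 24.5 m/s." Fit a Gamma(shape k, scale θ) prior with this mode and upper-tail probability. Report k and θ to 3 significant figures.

Gamma(k,θ) with k>1 has mode (k−1)θ, so θ = 11.6/(k−1).
Need P(X < 24.5) = 0.99 with θ tied to k this way. Start at k = 2, θ = 11.6: P(X<24.5) ≈ 0.623.
Too low — raise k to concentrate. Iterating converges to k ≈ 9.69.
Then θ = 11.6/(9.69−1) ≈ 1.33.

k ≈ 9.69, θ ≈ 1.33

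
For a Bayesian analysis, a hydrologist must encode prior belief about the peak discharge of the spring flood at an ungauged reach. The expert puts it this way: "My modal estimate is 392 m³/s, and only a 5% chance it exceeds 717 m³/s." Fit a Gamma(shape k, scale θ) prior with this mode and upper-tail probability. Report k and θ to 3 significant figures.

k ≈ 8.64, θ ≈ 51.3

Gamma(k,θ) with k>1 has mode (k−1)θ, so θ = 392/(k−1).
Need P(X < 717) = 0.95 with θ tied to k this way. Start at k = 2, θ = 392: P(X<717) ≈ 0.546.
Too low — raise k to concentrate. Iterating converges to k ≈ 8.64.
Then θ = 392/(8.64−1) ≈ 51.3.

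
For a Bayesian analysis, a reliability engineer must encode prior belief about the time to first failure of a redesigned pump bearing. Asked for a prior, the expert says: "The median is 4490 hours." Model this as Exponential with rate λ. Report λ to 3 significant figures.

Exponential median = ln 2 / λ, so λ = ln 2 / 4490.0 = 0.000154.

λ ≈ 0.000154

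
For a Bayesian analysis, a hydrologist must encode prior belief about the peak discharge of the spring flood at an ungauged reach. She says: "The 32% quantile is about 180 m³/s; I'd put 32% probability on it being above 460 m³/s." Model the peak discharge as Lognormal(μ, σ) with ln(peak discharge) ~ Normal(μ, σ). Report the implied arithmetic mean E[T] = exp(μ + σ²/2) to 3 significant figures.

If T ~ Lognormal(μ,σ) then ln T ~ Normal(μ,σ), so the p-quantile of ln T is μ + z_p·σ.
ln(180) = 5.193 and ln(460) = 6.131; z_{0.32} = -0.4677, z_{0.68} = 0.4677.
σ = (6.131 − 5.193)/(0.4677 − (-0.4677)) = 1.003.
μ = 5.193 − (-0.4677)·1.003 = 5.662.
E[T] = exp(μ + σ²/2) = exp(5.662 + 0.5031) = 476 m³/s.

E[T] ≈ 476 m³/s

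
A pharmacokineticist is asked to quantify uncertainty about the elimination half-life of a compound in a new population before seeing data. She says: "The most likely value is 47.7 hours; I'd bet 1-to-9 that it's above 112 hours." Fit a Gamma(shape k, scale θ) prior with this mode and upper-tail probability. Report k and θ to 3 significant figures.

k ≈ 3.64, θ ≈ 18.1

Gamma(k,θ) with k>1 has mode (k−1)θ, so θ = 47.7/(k−1).
Need P(X < 112) = 0.9 with θ tied to k this way. Start at k = 2, θ = 47.7: P(X<112) ≈ 0.680.
Too low — raise k to concentrate. Iterating converges to k ≈ 3.64.
Then θ = 47.7/(3.64−1) ≈ 18.1.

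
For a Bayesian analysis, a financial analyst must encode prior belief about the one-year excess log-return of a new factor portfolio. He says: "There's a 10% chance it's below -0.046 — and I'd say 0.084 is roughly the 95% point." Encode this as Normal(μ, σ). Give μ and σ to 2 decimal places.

The p-quantile of Normal(μ,σ) is μ + z_p·σ, with z_{0.1} = -1.282 and z_{0.95} = 1.645.
Eliminate σ: μ = (z₂·x₁ − z₁·x₂)/(z₂ − z₁) = (1.645·-0.046 − (-1.282)·0.084)/2.926 = 0.01.
Then σ = (x₂ − x₁)/(z₂ − z₁) = (0.084 − -0.046)/2.926 = 0.04.

μ = 0.01, σ = 0.04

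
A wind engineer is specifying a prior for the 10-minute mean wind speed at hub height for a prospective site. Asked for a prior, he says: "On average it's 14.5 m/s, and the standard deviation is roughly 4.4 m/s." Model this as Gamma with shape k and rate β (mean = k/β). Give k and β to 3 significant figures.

k ≈ 10.9, β ≈ 0.749

For Gamma(k, rate β): mean = k/β, variance = k/β², so CV = 1/√k.
CV = SD/mean = 4.4/14.5 = 0.3034, hence k = 1/CV² = 10.9.
Then β = k/mean = 10.9/14.5 = 0.749.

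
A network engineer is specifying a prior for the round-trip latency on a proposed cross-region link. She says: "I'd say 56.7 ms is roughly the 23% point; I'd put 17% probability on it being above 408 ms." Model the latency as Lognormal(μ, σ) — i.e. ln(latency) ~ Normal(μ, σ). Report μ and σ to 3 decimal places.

If T ~ Lognormal(μ,σ) then ln T ~ Normal(μ,σ), so the p-quantile of ln T is μ + z_p·σ.
ln(56.7) = 4.038 and ln(408) = 6.011; z_{0.23} = -0.7388, z_{0.83} = 0.9542.
σ = (6.011 − 4.038)/(0.9542 − (-0.7388)) = 1.166.
μ = 4.038 − (-0.7388)·1.166 = 4.899.

μ ≈ 4.899, σ ≈ 1.166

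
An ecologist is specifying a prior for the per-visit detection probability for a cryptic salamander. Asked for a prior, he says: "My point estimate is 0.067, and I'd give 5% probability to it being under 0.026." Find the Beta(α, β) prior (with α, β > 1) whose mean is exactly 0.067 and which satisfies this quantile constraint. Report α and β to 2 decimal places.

α ≈ 4.65, β ≈ 64.74

With mean 0.067 fixed, write α = 0.067s, β = 0.933s where s = α+β.
Need P(θ < 0.026) = 0.05 under Beta(0.067s, 0.933s). Normal approximation: (q−m)/√(m(1−m)/s) ≈ z_{0.05} = -1.64, so s ≈ 0.067·0.933·(-1.64)²/(0.026−0.067)² = 100.6.
At s = 100.6: P(θ<0.026) ≈ 0.021. Adjusting to match 0.05 gives s ≈ 69.39.
So α = 0.067·69.39 ≈ 4.65, β = 0.933·69.39 ≈ 64.74.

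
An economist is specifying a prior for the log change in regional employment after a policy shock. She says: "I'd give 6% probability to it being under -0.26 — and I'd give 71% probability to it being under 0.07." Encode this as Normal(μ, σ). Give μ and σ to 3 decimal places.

μ = -0.017, σ = 0.157

The p-quantile of Normal(μ,σ) is μ + z_p·σ, with z_{0.06} = -1.555 and z_{0.71} = 0.5534.
Eliminate σ: μ = (z₂·x₁ − z₁·x₂)/(z₂ − z₁) = (0.5534·-0.26 − (-1.555)·0.07)/2.108 = -0.017.
Then σ = (x₂ − x₁)/(z₂ − z₁) = (0.07 − -0.26)/2.108 = 0.157.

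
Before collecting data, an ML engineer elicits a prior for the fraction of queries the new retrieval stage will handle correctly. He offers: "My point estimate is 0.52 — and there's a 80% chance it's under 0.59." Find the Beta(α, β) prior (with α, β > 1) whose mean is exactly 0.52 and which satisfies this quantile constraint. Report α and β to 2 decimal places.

α ≈ 18.89, β ≈ 17.44

With mean 0.52 fixed, write α = 0.52s, β = 0.48s where s = α+β.
Need P(θ < 0.59) = 0.8 under Beta(0.52s, 0.48s). Normal approximation: (q−m)/√(m(1−m)/s) ≈ z_{0.8} = 0.842, so s ≈ 0.52·0.48·(0.842)²/(0.59−0.52)² = 36.1.
At s = 36.1: P(θ<0.59) ≈ 0.799. Adjusting to match 0.8 gives s ≈ 36.33.
So α = 0.52·36.33 ≈ 18.89, β = 0.48·36.33 ≈ 17.44.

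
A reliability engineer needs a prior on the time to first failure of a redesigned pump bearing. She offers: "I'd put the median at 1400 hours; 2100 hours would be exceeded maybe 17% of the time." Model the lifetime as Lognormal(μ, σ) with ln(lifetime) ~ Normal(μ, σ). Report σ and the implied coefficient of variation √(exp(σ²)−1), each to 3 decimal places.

σ ≈ 0.425, CV ≈ 0.445

If T ~ Lognormal(μ,σ) then ln T ~ Normal(μ,σ), so the p-quantile of ln T is μ + z_p·σ.
ln(1400) = 7.244 and ln(2100) = 7.65; z_{0.5} = 0, z_{0.83} = 0.9542.
σ = (7.65 − 7.244)/(0.9542 − (0)) = 0.425.
μ = 7.244 − (0)·0.425 = 7.244.
CV = √(exp(σ²)−1) = √(exp(0.1806)−1) = 0.445.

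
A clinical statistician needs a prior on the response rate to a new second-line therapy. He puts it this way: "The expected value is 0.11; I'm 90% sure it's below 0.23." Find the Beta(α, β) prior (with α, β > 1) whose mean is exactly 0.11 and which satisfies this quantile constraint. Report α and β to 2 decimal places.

With mean 0.11 fixed, write α = 0.11s, β = 0.89s where s = α+β.
Need P(θ < 0.23) = 0.9 under Beta(0.11s, 0.89s). Normal approximation: (q−m)/√(m(1−m)/s) ≈ z_{0.9} = 1.28, so s ≈ 0.11·0.89·(1.28)²/(0.23−0.11)² = 11.2.
At s = 11.2: P(θ<0.23) ≈ 0.894. Adjusting to match 0.9 gives s ≈ 12.10.
So α = 0.11·12.10 ≈ 1.33, β = 0.89·12.10 ≈ 10.77.

α ≈ 1.33, β ≈ 10.77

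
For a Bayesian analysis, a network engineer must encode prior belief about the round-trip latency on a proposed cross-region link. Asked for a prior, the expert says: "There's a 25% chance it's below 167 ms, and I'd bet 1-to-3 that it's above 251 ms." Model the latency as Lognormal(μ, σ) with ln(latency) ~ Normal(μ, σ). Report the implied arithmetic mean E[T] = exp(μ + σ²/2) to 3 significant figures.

E[T] ≈ 214 ms

If T ~ Lognormal(μ,σ) then ln T ~ Normal(μ,σ), so the p-quantile of ln T is μ + z_p·σ.
ln(167) = 5.118 and ln(251) = 5.525; z_{0.25} = -0.6745, z_{0.75} = 0.6745.
σ = (5.525 − 5.118)/(0.6745 − (-0.6745)) = 0.302.
μ = 5.118 − (-0.6745)·0.302 = 5.322.
E[T] = exp(μ + σ²/2) = exp(5.322 + 0.0456) = 214 ms.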